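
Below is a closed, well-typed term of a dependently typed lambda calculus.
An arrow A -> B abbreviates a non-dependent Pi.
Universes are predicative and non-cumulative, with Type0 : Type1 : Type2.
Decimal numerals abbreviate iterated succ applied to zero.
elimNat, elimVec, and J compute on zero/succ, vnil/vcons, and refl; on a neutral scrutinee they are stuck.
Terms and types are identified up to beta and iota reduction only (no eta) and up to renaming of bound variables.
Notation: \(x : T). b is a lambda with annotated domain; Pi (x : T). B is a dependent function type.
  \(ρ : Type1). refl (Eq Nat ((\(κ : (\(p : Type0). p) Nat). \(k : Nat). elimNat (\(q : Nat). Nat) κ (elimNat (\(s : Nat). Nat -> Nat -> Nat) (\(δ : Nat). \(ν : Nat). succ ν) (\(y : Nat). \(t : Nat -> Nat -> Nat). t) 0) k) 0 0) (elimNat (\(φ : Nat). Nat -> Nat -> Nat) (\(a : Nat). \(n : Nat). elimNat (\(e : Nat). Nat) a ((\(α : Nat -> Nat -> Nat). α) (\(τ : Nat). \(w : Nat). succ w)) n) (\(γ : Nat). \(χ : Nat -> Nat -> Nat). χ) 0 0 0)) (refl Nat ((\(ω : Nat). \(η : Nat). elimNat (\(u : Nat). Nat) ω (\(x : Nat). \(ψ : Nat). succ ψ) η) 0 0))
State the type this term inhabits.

the term's type:
  Type1 -> Eq (Eq Nat 0 0) (refl Nat 0) (refl Nat 0)


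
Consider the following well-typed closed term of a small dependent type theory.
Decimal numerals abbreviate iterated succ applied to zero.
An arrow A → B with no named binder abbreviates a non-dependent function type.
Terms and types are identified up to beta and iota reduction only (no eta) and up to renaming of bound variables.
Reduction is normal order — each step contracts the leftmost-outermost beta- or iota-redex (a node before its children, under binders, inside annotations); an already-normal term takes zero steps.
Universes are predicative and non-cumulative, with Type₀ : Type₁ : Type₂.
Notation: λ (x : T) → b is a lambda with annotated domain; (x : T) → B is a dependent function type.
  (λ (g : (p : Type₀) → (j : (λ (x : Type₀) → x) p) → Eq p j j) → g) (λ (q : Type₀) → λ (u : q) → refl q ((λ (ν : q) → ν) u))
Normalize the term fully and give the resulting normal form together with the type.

resulting normal form:
  λ (g : Type₀) → λ (p : g) → refl g p
inferred type:
  (g : Type₀) → (p : g) → Eq g p p
observation: 2 normal-order steps separate the term from its normal form.


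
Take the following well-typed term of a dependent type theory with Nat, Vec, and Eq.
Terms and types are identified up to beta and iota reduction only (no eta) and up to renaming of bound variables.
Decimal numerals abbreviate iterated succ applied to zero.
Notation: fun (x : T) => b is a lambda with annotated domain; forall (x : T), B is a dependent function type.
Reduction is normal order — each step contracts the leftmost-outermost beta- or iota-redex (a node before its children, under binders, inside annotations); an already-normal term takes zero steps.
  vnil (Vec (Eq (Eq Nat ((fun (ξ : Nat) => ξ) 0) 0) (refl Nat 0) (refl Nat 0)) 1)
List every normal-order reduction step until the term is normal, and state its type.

normal-order reduction sequence:
  vnil (Vec (Eq (Eq Nat ((fun (ξ : Nat) => ξ) 0) 0) (refl Nat 0) (refl Nat 0)) 1)
  ~> vnil (Vec (Eq (Eq Nat 0 0) (refl Nat 0) (refl Nat 0)) 1)
inferred type:
  Vec (Vec (Eq (Eq Nat 0 0) (refl Nat 0) (refl Nat 0)) 1) 0


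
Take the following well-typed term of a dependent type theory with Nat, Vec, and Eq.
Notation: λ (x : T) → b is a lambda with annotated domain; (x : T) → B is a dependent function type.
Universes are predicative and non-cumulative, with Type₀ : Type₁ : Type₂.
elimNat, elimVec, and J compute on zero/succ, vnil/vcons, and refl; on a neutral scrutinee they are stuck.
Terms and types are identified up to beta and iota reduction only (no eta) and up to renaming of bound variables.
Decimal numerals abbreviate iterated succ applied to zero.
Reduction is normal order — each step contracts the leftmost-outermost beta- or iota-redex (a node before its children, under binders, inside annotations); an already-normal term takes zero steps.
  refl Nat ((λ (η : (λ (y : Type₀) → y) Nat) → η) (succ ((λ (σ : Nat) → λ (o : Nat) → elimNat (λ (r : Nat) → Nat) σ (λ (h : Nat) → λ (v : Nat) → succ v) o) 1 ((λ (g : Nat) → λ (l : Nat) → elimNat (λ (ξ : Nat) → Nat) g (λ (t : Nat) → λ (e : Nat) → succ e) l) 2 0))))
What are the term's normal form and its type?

resulting normal form:
  refl Nat 4
inferred type:
  Eq Nat 4 4
observation: contracting a beta-redex first, the term normalizes in 13 steps.


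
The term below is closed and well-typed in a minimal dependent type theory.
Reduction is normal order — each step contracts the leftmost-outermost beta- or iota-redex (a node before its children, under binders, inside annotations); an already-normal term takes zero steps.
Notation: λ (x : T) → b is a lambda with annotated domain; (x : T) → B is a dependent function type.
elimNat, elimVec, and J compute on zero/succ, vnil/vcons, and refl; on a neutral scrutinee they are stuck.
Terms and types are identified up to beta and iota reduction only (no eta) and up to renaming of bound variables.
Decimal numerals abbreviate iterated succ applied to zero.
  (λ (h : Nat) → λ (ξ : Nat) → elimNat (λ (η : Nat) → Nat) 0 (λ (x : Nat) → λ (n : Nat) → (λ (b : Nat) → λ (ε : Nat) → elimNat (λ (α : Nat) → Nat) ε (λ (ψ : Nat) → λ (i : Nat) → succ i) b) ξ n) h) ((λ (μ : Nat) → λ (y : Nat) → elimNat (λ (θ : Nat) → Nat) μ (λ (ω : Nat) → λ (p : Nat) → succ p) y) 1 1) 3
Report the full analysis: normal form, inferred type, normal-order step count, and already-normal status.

resulting normal form:
  6
the term's type:
  Nat
reduction steps (normal order): 27
term was already normal: no
first contracted redex: a beta-redex


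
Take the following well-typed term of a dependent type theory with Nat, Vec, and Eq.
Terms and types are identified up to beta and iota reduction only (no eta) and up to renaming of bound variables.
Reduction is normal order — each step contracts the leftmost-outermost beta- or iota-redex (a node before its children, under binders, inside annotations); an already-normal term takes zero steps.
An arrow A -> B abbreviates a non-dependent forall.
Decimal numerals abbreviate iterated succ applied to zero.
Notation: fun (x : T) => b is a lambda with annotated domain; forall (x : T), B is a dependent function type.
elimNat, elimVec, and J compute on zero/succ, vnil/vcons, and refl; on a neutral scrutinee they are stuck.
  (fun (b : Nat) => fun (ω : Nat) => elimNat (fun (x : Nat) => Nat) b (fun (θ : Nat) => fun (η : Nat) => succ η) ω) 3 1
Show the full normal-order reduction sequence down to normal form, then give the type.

normal-order reduction:
  (fun (b : Nat) => fun (ω : Nat) => elimNat (fun (x : Nat) => Nat) b (fun (θ : Nat) => fun (η : Nat) => succ η) ω) 3 1
  ~> (fun (b : Nat) => elimNat (fun (ω : Nat) => Nat) 3 (fun (x : Nat) => fun (θ : Nat) => succ θ) b) 1
  ~> elimNat (fun (b : Nat) => Nat) 3 (fun (ω : Nat) => fun (x : Nat) => succ x) 1
  ~> (fun (b : Nat) => fun (ω : Nat) => succ ω) 0 (elimNat (fun (x : Nat) => Nat) 3 (fun (θ : Nat) => fun (η : Nat) => succ η) 0)
  ~> (fun (b : Nat) => succ b) (elimNat (fun (ω : Nat) => Nat) 3 (fun (x : Nat) => fun (θ : Nat) => succ θ) 0)
  ~> succ (elimNat (fun (b : Nat) => Nat) 3 (fun (ω : Nat) => fun (x : Nat) => succ x) 0)
  ~> 4
type:
  Nat


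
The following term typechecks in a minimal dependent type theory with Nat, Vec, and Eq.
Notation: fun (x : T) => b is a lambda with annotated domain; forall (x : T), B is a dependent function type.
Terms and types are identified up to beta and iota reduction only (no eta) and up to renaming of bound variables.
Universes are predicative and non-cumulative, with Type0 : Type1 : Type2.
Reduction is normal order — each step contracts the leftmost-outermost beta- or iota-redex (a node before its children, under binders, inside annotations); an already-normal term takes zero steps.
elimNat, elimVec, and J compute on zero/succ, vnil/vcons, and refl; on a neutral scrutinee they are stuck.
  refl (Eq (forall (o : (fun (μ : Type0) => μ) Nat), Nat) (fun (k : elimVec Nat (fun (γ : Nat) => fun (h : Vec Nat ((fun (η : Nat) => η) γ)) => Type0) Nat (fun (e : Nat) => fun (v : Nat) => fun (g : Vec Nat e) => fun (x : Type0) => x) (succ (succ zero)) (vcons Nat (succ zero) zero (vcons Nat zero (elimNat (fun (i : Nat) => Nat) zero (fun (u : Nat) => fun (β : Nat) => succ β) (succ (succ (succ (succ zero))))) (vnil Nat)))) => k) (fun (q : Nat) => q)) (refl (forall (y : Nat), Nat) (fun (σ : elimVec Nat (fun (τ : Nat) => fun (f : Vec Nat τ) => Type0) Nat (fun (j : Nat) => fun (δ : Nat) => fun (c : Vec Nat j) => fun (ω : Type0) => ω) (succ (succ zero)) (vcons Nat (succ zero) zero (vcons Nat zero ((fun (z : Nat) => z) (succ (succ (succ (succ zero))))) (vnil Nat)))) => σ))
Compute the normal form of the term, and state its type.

reduced normal form:
  refl (Eq (forall (o : Nat), Nat) (fun (μ : Nat) => μ) (fun (k : Nat) => k)) (refl (forall (γ : Nat), Nat) (fun (h : Nat) => h))
type:
  Eq (Eq (forall (o : Nat), Nat) (fun (μ : Nat) => μ) (fun (k : Nat) => k)) (refl (forall (γ : Nat), Nat) (fun (h : Nat) => h)) (refl (forall (η : Nat), Nat) (fun (e : Nat) => e))
observation: contracting a beta-redex first, the term normalizes in 23 steps.


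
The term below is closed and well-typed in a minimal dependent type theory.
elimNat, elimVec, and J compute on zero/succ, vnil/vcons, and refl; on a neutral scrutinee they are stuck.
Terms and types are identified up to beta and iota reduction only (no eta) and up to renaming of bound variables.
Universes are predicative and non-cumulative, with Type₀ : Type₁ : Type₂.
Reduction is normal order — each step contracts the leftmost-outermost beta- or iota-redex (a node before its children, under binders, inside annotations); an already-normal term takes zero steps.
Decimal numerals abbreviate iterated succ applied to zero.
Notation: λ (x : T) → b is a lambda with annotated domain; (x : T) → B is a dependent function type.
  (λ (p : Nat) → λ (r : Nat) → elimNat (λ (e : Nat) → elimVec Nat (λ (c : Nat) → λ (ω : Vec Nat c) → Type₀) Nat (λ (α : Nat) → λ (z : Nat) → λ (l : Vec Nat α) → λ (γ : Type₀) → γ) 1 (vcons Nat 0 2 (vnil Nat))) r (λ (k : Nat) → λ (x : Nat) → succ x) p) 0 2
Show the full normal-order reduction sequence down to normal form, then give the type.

normal-order reduction:
  (λ (p : Nat) → λ (r : Nat) → elimNat (λ (e : Nat) → elimVec Nat (λ (c : Nat) → λ (ω : Vec Nat c) → Type₀) Nat (λ (α : Nat) → λ (z : Nat) → λ (l : Vec Nat α) → λ (γ : Type₀) → γ) 1 (vcons Nat 0 2 (vnil Nat))) r (λ (k : Nat) → λ (x : Nat) → succ x) p) 0 2
  ~> (λ (p : Nat) → elimNat (λ (r : Nat) → elimVec Nat (λ (e : Nat) → λ (c : Vec Nat e) → Type₀) Nat (λ (ω : Nat) → λ (α : Nat) → λ (z : Vec Nat ω) → λ (l : Type₀) → l) 1 (vcons Nat 0 2 (vnil Nat))) p (λ (γ : Nat) → λ (k : Nat) → succ k) 0) 2
  ~> elimNat (λ (p : Nat) → elimVec Nat (λ (r : Nat) → λ (e : Vec Nat r) → Type₀) Nat (λ (c : Nat) → λ (ω : Nat) → λ (α : Vec Nat c) → λ (z : Type₀) → z) 1 (vcons Nat 0 2 (vnil Nat))) 2 (λ (l : Nat) → λ (γ : Nat) → succ γ) 0
  ~> 2
the term's type:
  Nat


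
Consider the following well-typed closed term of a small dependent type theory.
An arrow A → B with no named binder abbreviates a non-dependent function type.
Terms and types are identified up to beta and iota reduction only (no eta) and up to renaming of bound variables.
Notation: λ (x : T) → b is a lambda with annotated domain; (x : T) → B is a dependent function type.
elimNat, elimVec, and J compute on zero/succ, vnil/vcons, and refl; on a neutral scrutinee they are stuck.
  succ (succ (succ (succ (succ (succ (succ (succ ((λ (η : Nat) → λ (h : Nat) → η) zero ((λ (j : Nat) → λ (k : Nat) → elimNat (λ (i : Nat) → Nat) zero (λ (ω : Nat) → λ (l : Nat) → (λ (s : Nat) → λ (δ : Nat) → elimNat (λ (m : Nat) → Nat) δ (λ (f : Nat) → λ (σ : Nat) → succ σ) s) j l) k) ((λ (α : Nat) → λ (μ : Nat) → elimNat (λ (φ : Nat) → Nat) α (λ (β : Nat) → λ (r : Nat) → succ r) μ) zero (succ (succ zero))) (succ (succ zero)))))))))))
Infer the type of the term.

type:
  Nat


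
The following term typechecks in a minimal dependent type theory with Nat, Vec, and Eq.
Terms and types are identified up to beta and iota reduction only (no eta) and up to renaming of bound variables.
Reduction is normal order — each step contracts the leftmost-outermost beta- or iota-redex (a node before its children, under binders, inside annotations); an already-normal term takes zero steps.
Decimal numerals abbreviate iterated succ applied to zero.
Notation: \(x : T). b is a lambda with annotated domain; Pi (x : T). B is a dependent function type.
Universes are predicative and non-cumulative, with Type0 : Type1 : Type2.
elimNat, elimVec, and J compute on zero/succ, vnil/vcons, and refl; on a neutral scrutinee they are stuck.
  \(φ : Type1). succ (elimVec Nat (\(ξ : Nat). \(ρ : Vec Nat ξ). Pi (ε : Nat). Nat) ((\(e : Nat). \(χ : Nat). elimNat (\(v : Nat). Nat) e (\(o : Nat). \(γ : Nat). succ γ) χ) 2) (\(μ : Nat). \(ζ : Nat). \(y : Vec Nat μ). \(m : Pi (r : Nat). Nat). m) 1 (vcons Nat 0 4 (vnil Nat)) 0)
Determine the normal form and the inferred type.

resulting normal form:
  \(φ : Type1). 3
inferred type:
  Pi (φ : Type1). Nat


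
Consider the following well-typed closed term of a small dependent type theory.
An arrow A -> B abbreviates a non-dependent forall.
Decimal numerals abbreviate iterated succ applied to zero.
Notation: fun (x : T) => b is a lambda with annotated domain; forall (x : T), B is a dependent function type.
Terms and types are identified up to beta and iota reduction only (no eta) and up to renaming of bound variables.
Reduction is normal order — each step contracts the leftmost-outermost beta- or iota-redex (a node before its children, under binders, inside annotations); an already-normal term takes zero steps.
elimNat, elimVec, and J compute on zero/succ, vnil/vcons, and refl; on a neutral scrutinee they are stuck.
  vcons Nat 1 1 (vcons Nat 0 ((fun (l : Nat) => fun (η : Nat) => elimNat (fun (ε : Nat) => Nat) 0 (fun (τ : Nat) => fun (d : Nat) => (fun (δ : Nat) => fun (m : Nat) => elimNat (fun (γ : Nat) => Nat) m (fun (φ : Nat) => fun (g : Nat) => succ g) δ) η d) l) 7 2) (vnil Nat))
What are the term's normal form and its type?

normal form:
  vcons Nat 1 1 (vcons Nat 0 14 (vnil Nat))
inferred type:
  Vec Nat 2


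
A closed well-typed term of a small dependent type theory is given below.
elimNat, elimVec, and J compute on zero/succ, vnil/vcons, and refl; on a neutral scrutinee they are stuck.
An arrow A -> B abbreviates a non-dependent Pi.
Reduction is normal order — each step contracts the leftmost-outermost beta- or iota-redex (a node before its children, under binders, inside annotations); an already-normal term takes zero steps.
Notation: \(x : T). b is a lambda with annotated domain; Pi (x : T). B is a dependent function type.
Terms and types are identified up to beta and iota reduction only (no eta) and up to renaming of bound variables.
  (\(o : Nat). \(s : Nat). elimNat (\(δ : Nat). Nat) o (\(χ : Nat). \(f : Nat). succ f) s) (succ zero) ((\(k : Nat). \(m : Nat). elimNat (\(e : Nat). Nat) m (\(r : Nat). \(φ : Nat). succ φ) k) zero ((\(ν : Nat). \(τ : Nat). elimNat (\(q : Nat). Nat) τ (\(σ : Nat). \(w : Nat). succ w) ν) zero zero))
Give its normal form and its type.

normal form:
  succ zero
type:
  Nat


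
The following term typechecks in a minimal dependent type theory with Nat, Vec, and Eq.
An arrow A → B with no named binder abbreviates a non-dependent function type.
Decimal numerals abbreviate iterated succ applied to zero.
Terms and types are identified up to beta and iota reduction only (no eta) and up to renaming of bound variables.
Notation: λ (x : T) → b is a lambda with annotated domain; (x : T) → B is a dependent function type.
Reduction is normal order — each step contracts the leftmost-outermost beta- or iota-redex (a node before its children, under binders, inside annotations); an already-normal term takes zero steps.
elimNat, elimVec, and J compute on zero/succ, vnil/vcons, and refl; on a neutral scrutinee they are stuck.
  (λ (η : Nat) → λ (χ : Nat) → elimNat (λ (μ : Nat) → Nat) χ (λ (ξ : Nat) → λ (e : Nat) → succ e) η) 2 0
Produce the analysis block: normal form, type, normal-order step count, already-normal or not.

normal form:
  2
the term's type:
  Nat
normal-order step count: 9
started in normal form: no
first contracted redex: a beta-redex


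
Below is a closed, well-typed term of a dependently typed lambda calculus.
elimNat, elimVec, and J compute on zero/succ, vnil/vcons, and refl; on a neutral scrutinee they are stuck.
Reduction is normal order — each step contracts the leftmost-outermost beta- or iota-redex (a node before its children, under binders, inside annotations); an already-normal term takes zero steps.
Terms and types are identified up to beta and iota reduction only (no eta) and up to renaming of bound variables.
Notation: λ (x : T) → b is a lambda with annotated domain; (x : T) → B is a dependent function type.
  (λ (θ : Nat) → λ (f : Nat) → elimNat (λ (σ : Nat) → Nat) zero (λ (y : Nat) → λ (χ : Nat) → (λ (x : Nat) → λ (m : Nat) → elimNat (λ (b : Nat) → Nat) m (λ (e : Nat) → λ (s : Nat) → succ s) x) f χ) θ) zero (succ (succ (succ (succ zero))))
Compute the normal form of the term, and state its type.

reduced normal form:
  zero
type:
  Nat


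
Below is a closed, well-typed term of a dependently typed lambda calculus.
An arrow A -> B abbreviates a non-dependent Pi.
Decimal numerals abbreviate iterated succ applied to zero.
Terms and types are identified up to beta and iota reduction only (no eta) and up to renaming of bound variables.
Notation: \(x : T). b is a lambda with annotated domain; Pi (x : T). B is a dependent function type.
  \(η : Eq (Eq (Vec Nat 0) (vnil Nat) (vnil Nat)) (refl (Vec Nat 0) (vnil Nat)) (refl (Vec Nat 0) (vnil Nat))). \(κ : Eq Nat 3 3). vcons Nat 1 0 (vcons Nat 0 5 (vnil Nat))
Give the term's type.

inferred type:
  Eq (Eq (Vec Nat 0) (vnil Nat) (vnil Nat)) (refl (Vec Nat 0) (vnil Nat)) (refl (Vec Nat 0) (vnil Nat)) -> Eq Nat 3 3 -> Vec Nat 2


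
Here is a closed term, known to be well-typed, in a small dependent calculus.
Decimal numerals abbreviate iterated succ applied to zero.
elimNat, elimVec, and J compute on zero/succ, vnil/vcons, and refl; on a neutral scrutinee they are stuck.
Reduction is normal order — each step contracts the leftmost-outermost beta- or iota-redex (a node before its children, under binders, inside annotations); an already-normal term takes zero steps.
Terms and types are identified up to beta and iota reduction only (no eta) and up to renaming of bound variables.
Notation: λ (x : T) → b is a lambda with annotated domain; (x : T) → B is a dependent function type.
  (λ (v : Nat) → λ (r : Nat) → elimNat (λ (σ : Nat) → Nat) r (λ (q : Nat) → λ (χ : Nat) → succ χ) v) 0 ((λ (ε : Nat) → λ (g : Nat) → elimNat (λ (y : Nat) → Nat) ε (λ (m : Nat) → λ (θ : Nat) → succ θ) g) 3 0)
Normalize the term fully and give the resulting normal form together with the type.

reduced normal form:
  3
the term's type:
  Nat


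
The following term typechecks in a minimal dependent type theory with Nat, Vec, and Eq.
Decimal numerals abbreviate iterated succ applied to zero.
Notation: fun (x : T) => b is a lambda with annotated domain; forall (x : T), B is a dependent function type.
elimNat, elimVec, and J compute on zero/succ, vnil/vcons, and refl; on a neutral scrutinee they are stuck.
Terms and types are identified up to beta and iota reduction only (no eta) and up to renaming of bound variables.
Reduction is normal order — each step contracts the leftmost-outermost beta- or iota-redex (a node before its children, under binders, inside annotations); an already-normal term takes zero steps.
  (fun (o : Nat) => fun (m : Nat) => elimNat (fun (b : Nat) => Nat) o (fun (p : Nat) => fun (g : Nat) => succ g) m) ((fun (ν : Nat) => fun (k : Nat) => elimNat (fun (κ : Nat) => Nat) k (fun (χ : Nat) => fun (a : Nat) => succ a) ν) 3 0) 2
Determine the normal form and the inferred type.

resulting normal form:
  5
inferred type:
  Nat
observation: contracting a beta-redex first, the term normalizes in 21 steps.


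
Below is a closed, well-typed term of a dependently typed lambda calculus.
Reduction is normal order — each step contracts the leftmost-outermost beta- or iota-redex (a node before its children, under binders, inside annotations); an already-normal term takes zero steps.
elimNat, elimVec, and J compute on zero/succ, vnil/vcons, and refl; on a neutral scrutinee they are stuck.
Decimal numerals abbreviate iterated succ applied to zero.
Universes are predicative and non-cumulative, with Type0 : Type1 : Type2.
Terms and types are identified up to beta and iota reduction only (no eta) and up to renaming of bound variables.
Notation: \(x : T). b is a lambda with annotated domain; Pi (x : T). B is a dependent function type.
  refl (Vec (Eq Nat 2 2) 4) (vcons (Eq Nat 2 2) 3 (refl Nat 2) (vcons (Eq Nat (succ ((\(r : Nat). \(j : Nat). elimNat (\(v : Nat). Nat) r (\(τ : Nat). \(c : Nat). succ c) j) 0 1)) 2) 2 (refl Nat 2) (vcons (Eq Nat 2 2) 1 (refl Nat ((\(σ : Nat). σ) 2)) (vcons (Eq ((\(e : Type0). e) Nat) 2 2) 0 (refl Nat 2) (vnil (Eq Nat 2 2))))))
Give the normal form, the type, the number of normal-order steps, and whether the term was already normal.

resulting normal form:
  refl (Vec (Eq Nat 2 2) 4) (vcons (Eq Nat 2 2) 3 (refl Nat 2) (vcons (Eq Nat 2 2) 2 (refl Nat 2) (vcons (Eq Nat 2 2) 1 (refl Nat 2) (vcons (Eq Nat 2 2) 0 (refl Nat 2) (vnil (Eq Nat 2 2))))))
type:
  Eq (Vec (Eq Nat 2 2) 4) (vcons (Eq Nat 2 2) 3 (refl Nat 2) (vcons (Eq Nat 2 2) 2 (refl Nat 2) (vcons (Eq Nat 2 2) 1 (refl Nat 2) (vcons (Eq Nat 2 2) 0 (refl Nat 2) (vnil (Eq Nat 2 2)))))) (vcons (Eq Nat 2 2) 3 (refl Nat 2) (vcons (Eq Nat 2 2) 2 (refl Nat 2) (vcons (Eq Nat 2 2) 1 (refl Nat 2) (vcons (Eq Nat 2 2) 0 (refl Nat 2) (vnil (Eq Nat 2 2))))))
reduction steps (normal order): 8
term was already normal: no
first redex: a beta-redex


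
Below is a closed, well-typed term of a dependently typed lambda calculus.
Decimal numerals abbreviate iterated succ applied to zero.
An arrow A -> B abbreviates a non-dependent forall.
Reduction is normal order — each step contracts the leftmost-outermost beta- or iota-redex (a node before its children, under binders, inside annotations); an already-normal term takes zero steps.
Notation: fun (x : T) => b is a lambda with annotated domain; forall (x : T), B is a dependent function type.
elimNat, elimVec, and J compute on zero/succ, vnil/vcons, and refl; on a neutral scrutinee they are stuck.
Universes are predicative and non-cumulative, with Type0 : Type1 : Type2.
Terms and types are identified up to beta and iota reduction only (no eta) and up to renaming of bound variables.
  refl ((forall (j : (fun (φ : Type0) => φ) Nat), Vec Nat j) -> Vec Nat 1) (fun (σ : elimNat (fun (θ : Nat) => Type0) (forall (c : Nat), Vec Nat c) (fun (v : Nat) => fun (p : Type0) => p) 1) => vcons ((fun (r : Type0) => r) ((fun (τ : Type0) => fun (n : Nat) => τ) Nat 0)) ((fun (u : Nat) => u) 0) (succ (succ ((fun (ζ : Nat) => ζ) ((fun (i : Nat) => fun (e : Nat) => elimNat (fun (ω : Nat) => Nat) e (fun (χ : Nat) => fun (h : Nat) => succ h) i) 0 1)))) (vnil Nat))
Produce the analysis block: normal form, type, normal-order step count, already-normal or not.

reduced normal form:
  refl ((forall (j : Nat), Vec Nat j) -> Vec Nat 1) (fun (φ : forall (σ : Nat), Vec Nat σ) => vcons Nat 0 3 (vnil Nat))
the term's type:
  Eq ((forall (j : Nat), Vec Nat j) -> Vec Nat 1) (fun (φ : forall (σ : Nat), Vec Nat σ) => vcons Nat 0 3 (vnil Nat)) (fun (θ : forall (c : Nat), Vec Nat c) => vcons Nat 0 3 (vnil Nat))
reduction steps (normal order): 13
term was already normal: no
first contracted redex: a beta-redex


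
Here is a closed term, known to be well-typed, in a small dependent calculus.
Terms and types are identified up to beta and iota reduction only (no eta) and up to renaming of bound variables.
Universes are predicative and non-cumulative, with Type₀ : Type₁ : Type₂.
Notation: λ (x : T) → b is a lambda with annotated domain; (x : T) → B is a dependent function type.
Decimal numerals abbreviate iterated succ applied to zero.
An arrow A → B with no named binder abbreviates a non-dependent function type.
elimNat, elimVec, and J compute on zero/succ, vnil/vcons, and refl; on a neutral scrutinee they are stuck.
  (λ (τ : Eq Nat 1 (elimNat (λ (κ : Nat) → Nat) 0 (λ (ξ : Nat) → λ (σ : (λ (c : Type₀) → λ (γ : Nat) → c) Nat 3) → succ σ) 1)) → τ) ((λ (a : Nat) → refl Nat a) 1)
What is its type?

type:
  Eq Nat 1 1


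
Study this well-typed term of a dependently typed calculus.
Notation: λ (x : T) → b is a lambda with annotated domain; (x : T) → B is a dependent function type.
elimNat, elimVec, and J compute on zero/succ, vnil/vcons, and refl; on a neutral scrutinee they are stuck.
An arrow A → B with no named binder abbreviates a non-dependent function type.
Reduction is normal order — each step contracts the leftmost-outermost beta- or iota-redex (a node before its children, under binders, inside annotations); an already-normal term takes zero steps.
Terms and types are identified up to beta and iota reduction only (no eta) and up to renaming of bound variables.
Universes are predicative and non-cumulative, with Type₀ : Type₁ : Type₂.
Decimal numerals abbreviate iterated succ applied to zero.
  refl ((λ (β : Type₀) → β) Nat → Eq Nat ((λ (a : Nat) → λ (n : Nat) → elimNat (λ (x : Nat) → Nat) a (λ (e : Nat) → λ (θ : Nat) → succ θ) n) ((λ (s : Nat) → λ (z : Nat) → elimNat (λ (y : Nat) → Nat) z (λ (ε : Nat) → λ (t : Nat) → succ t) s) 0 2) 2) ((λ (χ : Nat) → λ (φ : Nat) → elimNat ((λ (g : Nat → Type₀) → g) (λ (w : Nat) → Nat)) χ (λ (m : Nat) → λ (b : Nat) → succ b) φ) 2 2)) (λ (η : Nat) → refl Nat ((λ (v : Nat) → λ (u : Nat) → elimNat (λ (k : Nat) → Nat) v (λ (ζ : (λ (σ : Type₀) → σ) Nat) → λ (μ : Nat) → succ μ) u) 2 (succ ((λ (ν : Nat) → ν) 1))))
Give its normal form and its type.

resulting normal form:
  refl (Nat → Eq Nat 4 4) (λ (β : Nat) → refl Nat 4)
the term's type:
  Eq (Nat → Eq Nat 4 4) (λ (β : Nat) → refl Nat 4) (λ (a : Nat) → refl Nat 4)


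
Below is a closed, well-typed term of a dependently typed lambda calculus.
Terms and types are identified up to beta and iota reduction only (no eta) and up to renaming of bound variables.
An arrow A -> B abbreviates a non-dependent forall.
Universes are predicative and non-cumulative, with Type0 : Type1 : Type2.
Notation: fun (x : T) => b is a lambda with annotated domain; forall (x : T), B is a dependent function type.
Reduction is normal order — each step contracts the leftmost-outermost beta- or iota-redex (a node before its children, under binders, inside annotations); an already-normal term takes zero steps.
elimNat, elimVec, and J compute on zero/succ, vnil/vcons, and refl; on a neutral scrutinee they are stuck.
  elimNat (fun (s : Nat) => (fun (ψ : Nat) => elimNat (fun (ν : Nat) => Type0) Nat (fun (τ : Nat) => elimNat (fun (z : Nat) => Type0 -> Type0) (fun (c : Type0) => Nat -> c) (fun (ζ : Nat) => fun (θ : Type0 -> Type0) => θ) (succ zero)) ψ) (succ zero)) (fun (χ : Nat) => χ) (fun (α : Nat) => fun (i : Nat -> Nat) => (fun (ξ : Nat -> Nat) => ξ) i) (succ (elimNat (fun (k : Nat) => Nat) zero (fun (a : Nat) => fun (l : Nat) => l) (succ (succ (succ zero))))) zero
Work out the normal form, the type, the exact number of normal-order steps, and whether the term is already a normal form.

normal form:
  zero
the term's type:
  Nat
normal-order step count: 26
started in normal form: no
first contracted redex: an elimNat iota-redex


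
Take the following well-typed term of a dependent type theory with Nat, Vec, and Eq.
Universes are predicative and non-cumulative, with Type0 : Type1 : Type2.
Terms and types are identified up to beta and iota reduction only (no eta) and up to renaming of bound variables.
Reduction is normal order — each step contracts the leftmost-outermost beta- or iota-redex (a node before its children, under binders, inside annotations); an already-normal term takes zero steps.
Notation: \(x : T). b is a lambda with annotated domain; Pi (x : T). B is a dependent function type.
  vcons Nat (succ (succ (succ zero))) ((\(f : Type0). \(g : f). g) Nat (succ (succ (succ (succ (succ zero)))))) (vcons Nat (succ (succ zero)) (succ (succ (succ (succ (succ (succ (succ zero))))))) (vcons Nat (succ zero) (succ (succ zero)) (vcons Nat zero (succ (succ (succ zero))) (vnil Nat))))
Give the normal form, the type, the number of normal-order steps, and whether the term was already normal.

reduced normal form:
  vcons Nat (succ (succ (succ zero))) (succ (succ (succ (succ (succ zero))))) (vcons Nat (succ (succ zero)) (succ (succ (succ (succ (succ (succ (succ zero))))))) (vcons Nat (succ zero) (succ (succ zero)) (vcons Nat zero (succ (succ (succ zero))) (vnil Nat))))
inferred type:
  Vec Nat (succ (succ (succ (succ zero))))
normal-order step count: 2
already normal: no
first redex: a beta-redex


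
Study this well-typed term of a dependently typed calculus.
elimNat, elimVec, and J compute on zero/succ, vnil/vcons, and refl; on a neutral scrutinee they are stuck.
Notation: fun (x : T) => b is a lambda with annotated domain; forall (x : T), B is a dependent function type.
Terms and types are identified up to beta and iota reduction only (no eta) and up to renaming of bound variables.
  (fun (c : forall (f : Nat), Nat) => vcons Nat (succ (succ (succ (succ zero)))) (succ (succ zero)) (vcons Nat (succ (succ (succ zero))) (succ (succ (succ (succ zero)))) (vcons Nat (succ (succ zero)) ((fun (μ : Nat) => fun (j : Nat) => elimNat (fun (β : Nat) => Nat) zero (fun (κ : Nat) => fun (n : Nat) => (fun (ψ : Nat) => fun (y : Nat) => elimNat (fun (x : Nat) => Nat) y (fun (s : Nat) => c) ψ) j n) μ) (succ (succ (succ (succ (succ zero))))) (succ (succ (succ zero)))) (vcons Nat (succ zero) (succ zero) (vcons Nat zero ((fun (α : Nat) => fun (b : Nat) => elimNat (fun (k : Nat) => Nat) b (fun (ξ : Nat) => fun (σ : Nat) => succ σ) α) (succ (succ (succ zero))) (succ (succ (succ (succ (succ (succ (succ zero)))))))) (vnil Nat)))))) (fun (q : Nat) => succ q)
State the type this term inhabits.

inferred type:
  Vec Nat (succ (succ (succ (succ (succ zero)))))


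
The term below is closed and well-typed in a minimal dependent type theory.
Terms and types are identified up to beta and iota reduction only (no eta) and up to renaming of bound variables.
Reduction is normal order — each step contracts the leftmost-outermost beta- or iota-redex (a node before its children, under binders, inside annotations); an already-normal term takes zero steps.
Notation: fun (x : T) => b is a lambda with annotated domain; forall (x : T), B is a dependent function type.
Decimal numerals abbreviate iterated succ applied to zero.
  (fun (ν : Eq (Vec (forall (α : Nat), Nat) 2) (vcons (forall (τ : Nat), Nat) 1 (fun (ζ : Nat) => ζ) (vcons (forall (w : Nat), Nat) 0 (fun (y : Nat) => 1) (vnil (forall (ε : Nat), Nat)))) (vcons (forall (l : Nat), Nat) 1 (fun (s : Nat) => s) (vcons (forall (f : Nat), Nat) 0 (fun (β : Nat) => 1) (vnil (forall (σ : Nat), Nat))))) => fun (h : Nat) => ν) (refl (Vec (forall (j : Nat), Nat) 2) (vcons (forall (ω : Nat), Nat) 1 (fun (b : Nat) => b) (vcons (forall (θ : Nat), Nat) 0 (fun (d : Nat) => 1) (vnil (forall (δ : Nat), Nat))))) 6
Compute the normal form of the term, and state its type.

resulting normal form:
  refl (Vec (forall (ν : Nat), Nat) 2) (vcons (forall (α : Nat), Nat) 1 (fun (τ : Nat) => τ) (vcons (forall (ζ : Nat), Nat) 0 (fun (w : Nat) => 1) (vnil (forall (y : Nat), Nat))))
inferred type:
  Eq (Vec (forall (ν : Nat), Nat) 2) (vcons (forall (α : Nat), Nat) 1 (fun (τ : Nat) => τ) (vcons (forall (ζ : Nat), Nat) 0 (fun (w : Nat) => 1) (vnil (forall (y : Nat), Nat)))) (vcons (forall (ε : Nat), Nat) 1 (fun (l : Nat) => l) (vcons (forall (s : Nat), Nat) 0 (fun (f : Nat) => 1) (vnil (forall (β : Nat), Nat))))


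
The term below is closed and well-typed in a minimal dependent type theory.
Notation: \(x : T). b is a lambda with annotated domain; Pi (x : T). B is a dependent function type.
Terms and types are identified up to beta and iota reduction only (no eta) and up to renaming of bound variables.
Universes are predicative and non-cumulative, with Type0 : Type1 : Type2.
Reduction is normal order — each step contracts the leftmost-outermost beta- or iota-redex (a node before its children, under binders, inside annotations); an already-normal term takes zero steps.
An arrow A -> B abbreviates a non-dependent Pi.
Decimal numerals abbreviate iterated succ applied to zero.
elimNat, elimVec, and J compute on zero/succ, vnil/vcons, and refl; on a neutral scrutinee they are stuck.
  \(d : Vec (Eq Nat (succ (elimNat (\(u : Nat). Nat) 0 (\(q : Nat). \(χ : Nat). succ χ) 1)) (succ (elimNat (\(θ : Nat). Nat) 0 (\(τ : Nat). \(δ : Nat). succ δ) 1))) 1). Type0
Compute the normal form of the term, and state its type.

reduced normal form:
  \(d : Vec (Eq Nat 2 2) 1). Type0
the term's type:
  Vec (Eq Nat 2 2) 1 -> Type1
observation: 8 normal-order steps normalize the term, beginning with an elimNat iota-redex.


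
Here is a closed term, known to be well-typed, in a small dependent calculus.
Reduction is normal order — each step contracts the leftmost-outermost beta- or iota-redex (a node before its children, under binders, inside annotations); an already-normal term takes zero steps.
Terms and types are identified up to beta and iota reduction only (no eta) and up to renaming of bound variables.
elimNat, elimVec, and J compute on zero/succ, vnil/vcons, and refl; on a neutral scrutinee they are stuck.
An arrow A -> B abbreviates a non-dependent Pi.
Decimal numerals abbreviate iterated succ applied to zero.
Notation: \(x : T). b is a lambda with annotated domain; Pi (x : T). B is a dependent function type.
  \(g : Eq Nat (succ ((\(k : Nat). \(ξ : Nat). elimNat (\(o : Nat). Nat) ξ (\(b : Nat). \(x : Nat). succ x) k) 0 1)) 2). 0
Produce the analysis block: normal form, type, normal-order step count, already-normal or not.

resulting normal form:
  \(g : Eq Nat 2 2). 0
the term's type:
  Eq Nat 2 2 -> Nat
normal-order step count: 3
already normal: no
first redex: a beta-redex


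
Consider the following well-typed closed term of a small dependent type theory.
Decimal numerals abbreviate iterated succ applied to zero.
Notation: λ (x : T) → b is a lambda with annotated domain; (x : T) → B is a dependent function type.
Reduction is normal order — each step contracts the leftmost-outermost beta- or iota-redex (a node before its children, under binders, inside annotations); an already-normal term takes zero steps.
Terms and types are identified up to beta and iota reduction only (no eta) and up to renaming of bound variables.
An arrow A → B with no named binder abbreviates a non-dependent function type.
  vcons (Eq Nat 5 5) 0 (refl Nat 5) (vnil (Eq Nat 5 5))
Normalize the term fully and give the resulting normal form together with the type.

resulting normal form:
  vcons (Eq Nat 5 5) 0 (refl Nat 5) (vnil (Eq Nat 5 5))
inferred type:
  Vec (Eq Nat 5 5) 1
observation: no redex remains anywhere in the term; it is its own normal form.


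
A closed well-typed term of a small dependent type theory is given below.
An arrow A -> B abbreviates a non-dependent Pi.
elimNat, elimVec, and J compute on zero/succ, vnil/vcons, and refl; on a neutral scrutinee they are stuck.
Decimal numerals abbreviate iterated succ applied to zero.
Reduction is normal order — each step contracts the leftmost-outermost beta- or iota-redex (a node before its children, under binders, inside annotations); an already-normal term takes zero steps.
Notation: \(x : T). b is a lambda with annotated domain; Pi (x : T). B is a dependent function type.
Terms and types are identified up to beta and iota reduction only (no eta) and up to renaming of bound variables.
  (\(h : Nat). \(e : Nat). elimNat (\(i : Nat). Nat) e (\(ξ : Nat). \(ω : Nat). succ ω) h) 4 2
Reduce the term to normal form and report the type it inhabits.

reduced normal form:
  6
inferred type:
  Nat


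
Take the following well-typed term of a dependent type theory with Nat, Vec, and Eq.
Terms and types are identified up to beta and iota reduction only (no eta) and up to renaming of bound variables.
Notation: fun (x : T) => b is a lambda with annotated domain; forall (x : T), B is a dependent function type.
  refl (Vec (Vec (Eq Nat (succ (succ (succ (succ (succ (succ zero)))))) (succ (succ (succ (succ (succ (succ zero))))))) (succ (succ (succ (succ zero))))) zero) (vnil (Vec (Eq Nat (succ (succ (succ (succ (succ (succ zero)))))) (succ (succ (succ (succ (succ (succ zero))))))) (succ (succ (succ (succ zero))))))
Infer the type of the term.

the term's type:
  Eq (Vec (Vec (Eq Nat (succ (succ (succ (succ (succ (succ zero)))))) (succ (succ (succ (succ (succ (succ zero))))))) (succ (succ (succ (succ zero))))) zero) (vnil (Vec (Eq Nat (succ (succ (succ (succ (succ (succ zero)))))) (succ (succ (succ (succ (succ (succ zero))))))) (succ (succ (succ (succ zero)))))) (vnil (Vec (Eq Nat (succ (succ (succ (succ (succ (succ zero)))))) (succ (succ (succ (succ (succ (succ zero))))))) (succ (succ (succ (succ zero))))))


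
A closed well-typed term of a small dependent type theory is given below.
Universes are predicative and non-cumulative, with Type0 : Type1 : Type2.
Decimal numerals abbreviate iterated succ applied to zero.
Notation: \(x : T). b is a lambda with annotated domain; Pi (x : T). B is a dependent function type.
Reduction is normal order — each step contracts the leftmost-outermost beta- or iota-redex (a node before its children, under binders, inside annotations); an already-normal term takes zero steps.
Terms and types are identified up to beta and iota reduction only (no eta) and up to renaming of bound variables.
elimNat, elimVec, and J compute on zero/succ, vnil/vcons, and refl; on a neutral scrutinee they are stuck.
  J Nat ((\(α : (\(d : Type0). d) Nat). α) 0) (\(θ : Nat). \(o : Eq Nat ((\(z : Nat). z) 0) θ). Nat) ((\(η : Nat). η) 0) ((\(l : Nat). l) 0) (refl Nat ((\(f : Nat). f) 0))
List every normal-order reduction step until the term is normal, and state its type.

normal-order reduction:
  J Nat ((\(α : (\(d : Type0). d) Nat). α) 0) (\(θ : Nat). \(o : Eq Nat ((\(z : Nat). z) 0) θ). Nat) ((\(η : Nat). η) 0) ((\(l : Nat). l) 0) (refl Nat ((\(f : Nat). f) 0))
  ~> (\(α : Nat). α) 0
  ~> 0
the term's type:
  Nat


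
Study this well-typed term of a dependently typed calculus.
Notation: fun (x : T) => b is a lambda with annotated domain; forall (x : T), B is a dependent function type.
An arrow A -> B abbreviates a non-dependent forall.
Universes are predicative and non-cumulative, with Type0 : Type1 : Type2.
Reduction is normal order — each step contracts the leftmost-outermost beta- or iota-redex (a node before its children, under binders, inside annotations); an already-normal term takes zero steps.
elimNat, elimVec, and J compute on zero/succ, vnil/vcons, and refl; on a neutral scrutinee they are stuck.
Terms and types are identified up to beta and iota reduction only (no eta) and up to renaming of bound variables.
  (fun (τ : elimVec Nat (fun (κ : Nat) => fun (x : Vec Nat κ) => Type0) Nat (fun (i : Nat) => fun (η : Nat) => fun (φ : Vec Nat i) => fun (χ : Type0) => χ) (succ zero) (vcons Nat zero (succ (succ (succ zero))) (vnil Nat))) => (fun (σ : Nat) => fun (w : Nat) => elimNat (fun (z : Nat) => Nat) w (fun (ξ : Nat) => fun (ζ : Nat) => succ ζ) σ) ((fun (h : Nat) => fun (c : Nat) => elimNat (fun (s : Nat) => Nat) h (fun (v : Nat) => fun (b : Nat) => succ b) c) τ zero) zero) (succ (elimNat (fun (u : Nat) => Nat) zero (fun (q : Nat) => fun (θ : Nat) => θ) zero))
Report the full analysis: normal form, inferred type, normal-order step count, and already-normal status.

resulting normal form:
  succ zero
inferred type:
  Nat
reduction steps (normal order): 11
term was already normal: no
first redex: a beta-redex
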